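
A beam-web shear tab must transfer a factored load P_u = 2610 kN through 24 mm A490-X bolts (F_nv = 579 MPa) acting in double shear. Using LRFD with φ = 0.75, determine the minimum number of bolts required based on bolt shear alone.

A_b = π·24²/4 = 452.4 mm².
Per-bolt design strength φR_n = 0.75 × 579 × 452.4 × 2 / 1000 = 392.9 kN.
n ≥ 2610 / 392.9 = 6.643 → use 7 bolts.

7 bolts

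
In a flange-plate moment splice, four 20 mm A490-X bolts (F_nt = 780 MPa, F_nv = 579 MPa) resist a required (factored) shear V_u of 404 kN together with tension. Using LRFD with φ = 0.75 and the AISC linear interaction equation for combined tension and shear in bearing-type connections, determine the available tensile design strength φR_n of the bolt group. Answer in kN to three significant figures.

411 kN

A_b = π·20²/4 = 314.2 mm²; f_rv = 404 × 1000 / (4 × 314.2) = 321.5 MPa.
F'_nt = 1.3 F_nt − (F_nt / φF_nv) f_rv = 1.3·780 − (780/(0.75·579))·321.5 = 436.5 MPa, capped at F_nt → F'_nt = 436.5 MPa.
R_n = F'_nt · A_b · n = 436.5 × 314.2 × 4 / 1000 = 548.6 kN.
Design strength φR_n = 0.75 × 548.6 = 411 kN.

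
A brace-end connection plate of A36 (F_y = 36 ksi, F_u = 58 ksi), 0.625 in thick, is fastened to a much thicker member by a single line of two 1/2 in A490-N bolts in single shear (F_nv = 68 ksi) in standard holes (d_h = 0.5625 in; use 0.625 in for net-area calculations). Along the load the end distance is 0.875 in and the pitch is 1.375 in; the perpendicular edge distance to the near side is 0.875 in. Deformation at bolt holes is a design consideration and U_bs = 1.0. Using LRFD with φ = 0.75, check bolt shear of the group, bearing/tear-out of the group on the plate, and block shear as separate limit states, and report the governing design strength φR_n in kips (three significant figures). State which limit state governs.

20 kips (bolt shear governs)

Bolt shear: A_b = π·0.5²/4 = 0.1963 in²; R_n = 68 × 0.1963 × 2 × 1 = 26.7 kips → 0.75 × 26.7 = 20 kips.
Bearing: edge l_c = 0.5938, r_n = 25.83 kips; interior l_c = 0.8125, r_n = 35.34 kips; R_n = 25.83 + 1·35.34 = 61.17 kips → 45.9 kips.
Block shear: A_gv = 1.406, A_nv = 0.8203, A_nt = 0.3516 in²; R_n = min(0.6F_uA_nv, 0.6F_yA_gv) + U_bs·F_u·A_nt = 48.94 kips → 36.7 kips.
Bolt shear governs: 20 kips.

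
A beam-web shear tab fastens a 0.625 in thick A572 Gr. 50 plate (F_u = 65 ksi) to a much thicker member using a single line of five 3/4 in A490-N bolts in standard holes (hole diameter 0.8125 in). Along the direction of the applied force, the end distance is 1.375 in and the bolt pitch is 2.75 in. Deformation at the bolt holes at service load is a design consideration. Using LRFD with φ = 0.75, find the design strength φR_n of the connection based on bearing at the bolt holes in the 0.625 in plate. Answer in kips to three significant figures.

255 kips

Per bolt r_n = 1.2 l_c t F_u ≤ 2.4 d t F_u; upper limit = 2.4 × 0.75 × 0.625 × 65 = 73.12 kips.
Edge bolt: l_c = 1.375 − 0.8125/2 = 0.9688 in → 1.2 × 0.9688 × 0.625 × 65 = 47.23 → r_n = 47.23 kips.
Interior bolts: l_c = 2.75 − 0.8125 = 1.938 in → 1.2 × 1.938 × 0.625 × 65 = 94.45 → r_n = 73.12 kips.
R_n = 1 × 47.23 + 4 × 73.12 = 339.7 kips.
Design strength φR_n = 0.75 × 339.7 = 255 kips.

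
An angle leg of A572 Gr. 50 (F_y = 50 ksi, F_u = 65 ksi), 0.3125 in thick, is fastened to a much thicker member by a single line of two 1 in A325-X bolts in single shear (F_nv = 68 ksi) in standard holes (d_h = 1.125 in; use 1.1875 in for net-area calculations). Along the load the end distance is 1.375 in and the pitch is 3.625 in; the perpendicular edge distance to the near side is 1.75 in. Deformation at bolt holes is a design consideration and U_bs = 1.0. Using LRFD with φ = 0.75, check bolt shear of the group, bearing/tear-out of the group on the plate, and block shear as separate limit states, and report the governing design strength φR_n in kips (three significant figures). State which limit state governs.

Bolt shear: A_b = π·1²/4 = 0.7854 in²; R_n = 68 × 0.7854 × 2 × 1 = 106.8 kips → 0.75 × 106.8 = 80.1 kips.
Bearing: edge l_c = 0.8125, r_n = 19.8 kips; interior l_c = 2.5, r_n = 48.75 kips; R_n = 19.8 + 1·48.75 = 68.55 kips → 51.4 kips.
Block shear: A_gv = 1.562, A_nv = 1.006, A_nt = 0.3613 in²; R_n = min(0.6F_uA_nv, 0.6F_yA_gv) + U_bs·F_u·A_nt = 62.71 kips → 47 kips.
Block shear governs: 47 kips.

47 kips (block shear governs)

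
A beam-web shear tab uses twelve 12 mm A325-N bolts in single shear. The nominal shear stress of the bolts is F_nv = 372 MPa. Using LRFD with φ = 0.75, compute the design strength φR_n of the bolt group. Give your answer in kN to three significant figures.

A_b = π × 12² / 4 = 113.1 mm².
R_n = F_nv · A_b · n · n_s = 372 × 113.1 × 12 × 1 / 1000 = 504.9 kN.
Design strength φR_n = 0.75 × 504.9 = 379 kN.

379 kN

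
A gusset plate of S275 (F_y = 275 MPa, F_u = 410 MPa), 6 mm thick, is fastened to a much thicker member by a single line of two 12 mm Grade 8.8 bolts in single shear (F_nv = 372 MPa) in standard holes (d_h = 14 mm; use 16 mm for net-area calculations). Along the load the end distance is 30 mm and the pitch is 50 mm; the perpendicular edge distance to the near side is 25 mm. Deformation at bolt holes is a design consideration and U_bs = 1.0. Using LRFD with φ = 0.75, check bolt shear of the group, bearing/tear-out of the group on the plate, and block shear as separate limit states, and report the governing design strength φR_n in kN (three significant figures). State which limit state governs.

63.1 kN (bolt shear governs)

Bolt shear: A_b = π·12²/4 = 113.1 mm²; R_n = 372 × 113.1 × 2 × 1 / 1000 = 84.14 kN → 0.75 × 84.14 = 63.1 kN.
Bearing: edge l_c = 23, r_n = 67.9 kN; interior l_c = 36, r_n = 70.85 kN; R_n = 67.9 + 1·70.85 = 138.7 kN → 104 kN.
Block shear: A_gv = 480, A_nv = 336, A_nt = 102 mm²; R_n = min(0.6F_uA_nv, 0.6F_yA_gv) + U_bs·F_u·A_nt = 121 kN → 90.8 kN.
Bolt shear governs: 63.1 kN.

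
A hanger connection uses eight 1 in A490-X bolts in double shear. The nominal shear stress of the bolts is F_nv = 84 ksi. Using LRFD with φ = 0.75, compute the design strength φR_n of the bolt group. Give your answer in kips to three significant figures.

A_b = π × 1² / 4 = 0.7854 in².
R_n = F_nv · A_b · n · n_s = 84 × 0.7854 × 8 × 2 = 1056 kips.
Design strength φR_n = 0.75 × 1056 = 792 kips.

792 kips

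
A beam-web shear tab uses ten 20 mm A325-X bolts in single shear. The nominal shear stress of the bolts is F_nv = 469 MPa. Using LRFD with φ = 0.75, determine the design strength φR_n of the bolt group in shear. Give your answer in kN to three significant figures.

1110 kN

A_b = π × 20² / 4 = 314.2 mm².
R_n = F_nv · A_b · n · n_s = 469 × 314.2 × 10 × 1 / 1000 = 1473 kN.
Design strength φR_n = 0.75 × 1473 = 1110 kN.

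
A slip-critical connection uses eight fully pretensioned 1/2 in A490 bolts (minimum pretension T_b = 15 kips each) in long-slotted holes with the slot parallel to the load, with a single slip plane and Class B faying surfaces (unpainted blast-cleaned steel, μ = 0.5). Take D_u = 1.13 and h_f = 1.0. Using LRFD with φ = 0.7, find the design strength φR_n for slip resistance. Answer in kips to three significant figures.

47.5 kips

R_n = μ · D_u · h_f · T_b · n_s · n_b = 0.5 × 1.13 × 1.0 × 15 × 1 × 8 = 67.8 kips.
Design strength φR_n = 0.7 × 67.8 = 47.5 kips.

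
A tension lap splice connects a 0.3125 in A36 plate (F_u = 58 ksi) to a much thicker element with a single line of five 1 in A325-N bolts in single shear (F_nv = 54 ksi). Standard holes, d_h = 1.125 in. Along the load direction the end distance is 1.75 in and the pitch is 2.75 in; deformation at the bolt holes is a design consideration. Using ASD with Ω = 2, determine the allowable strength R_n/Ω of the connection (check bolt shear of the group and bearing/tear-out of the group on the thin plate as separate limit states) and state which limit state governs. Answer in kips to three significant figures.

83.6 kips (bearing governs)

Bolt shear: A_b = π·1²/4 = 0.7854 in²; R_n = 54 × 0.7854 × 5 × 1 = 212.1 kips → 212.1 / 2 = 106 kips.
Bearing (1.2 l_c t F_u ≤ 2.4 d t F_u): upper limit = 2.4·1·0.3125·58 = 43.5 kips.
  Edge l_c = 1.75 − 1.125/2 = 1.188 → r_n = 25.83 kips; interior l_c = 2.75 − 1.125 = 1.625 → r_n = 35.34 kips.
  R_n,bearing = 1·25.83 + 4·35.34 = 167.2 kips → 167.2 / 2 = 83.6 kips.
Bearing governs: 83.6 kips.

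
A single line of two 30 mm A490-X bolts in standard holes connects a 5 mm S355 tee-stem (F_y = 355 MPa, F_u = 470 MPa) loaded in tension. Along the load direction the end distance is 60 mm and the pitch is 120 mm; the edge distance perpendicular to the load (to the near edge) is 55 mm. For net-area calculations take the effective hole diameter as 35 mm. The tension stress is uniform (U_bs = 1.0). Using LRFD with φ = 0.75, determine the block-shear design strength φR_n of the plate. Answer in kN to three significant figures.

201 kN

Shear plane L_v = 60 + 1·120 = 180 mm; A_gv = 180 × 5 = 900 mm².
A_nv = (180 − 1.5·35) × 5 = 637.5 mm².
A_nt = (55 − 0.5·35) × 5 = 187.5 mm².
0.6 F_u A_nv = 179.8 kN; 0.6 F_y A_gv = 191.7 kN → shear rupture governs the shear term.
R_n = 179.8 + 1.0 × 470 × 187.5 / 1000 = 267.9 kN.
Design strength φR_n = 0.75 × 267.9 = 201 kN.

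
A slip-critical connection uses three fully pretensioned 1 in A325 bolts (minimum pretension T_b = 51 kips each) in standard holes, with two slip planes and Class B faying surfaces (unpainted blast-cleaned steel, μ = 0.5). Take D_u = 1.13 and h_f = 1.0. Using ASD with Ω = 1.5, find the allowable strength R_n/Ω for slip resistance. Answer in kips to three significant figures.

115 kips

R_n = μ · D_u · h_f · T_b · n_s · n_b = 0.5 × 1.13 × 1.0 × 51 × 2 × 3 = 172.9 kips.
Allowable strength R_n/Ω = 172.9 / 1.5 = 115 kips.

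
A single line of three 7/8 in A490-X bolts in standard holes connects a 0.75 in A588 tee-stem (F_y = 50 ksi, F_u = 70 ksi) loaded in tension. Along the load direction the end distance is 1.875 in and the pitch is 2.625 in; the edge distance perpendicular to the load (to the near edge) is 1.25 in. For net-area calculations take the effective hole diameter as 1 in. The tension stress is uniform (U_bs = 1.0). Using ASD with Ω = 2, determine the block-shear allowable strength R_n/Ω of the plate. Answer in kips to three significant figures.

Shear plane L_v = 1.875 + 2·2.625 = 7.125 in; A_gv = 7.125 × 0.75 = 5.344 in².
A_nv = (7.125 − 2.5·1) × 0.75 = 3.469 in².
A_nt = (1.25 − 0.5·1) × 0.75 = 0.5625 in².
0.6 F_u A_nv = 145.7 kips; 0.6 F_y A_gv = 160.3 kips → shear rupture governs the shear term.
R_n = 145.7 + 1.0 × 70 × 0.5625 = 185.1 kips.
Allowable strength R_n/Ω = 185.1 / 2 = 92.5 kips.

92.5 kips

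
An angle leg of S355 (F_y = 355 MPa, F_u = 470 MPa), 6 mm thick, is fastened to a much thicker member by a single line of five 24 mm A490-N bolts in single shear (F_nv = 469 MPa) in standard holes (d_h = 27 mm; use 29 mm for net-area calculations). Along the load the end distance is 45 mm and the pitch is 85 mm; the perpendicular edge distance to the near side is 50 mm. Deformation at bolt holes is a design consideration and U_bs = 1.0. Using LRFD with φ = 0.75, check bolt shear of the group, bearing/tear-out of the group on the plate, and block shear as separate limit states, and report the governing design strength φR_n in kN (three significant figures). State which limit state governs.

Bolt shear: A_b = π·24²/4 = 452.4 mm²; R_n = 469 × 452.4 × 5 × 1 / 1000 = 1061 kN → 0.75 × 1061 = 796 kN.
Bearing: edge l_c = 31.5, r_n = 106.6 kN; interior l_c = 58, r_n = 162.4 kN; R_n = 106.6 + 4·162.4 = 756.3 kN → 567 kN.
Block shear: A_gv = 2310, A_nv = 1527, A_nt = 213 mm²; R_n = min(0.6F_uA_nv, 0.6F_yA_gv) + U_bs·F_u·A_nt = 530.7 kN → 398 kN.
Block shear governs: 398 kN.

398 kN (block shear governs)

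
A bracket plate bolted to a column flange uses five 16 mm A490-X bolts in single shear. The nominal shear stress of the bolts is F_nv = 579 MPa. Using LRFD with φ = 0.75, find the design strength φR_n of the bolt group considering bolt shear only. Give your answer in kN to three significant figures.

437 kN

A_b = π × 16² / 4 = 201.1 mm².
R_n = F_nv · A_b · n · n_s = 579 × 201.1 × 5 × 1 / 1000 = 582.1 kN.
Design strength φR_n = 0.75 × 582.1 = 437 kN.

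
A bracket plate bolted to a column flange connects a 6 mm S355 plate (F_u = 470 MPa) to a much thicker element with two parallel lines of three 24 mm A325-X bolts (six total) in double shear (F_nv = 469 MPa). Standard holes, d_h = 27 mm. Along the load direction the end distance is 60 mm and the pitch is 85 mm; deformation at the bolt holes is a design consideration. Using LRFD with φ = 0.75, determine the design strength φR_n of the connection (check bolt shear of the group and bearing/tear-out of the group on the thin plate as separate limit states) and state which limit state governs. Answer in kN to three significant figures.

Bolt shear: A_b = π·24²/4 = 452.4 mm²; R_n = 469 × 452.4 × 6 × 2 / 1000 = 2546 kN → 0.75 × 2546 = 1910 kN.
Bearing (1.2 l_c t F_u ≤ 2.4 d t F_u): upper limit = 2.4·24·6·470 / 1000 = 162.4 kN.
  Edge l_c = 60 − 27/2 = 46.5 → r_n = 157.4 kN; interior l_c = 85 − 27 = 58 → r_n = 162.4 kN.
  R_n,bearing = 2·157.4 + 4·162.4 = 964.4 kN → 0.75 × 964.4 = 723 kN.
Bearing governs: 723 kN.

723 kN (bearing governs)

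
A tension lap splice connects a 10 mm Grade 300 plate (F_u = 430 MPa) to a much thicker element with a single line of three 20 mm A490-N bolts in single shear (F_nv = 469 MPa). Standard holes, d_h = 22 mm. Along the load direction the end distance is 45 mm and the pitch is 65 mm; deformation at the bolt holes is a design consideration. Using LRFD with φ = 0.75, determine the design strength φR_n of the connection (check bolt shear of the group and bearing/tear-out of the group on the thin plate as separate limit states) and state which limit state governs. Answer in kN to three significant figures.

Bolt shear: A_b = π·20²/4 = 314.2 mm²; R_n = 469 × 314.2 × 3 × 1 / 1000 = 442 kN → 0.75 × 442 = 332 kN.
Bearing (1.2 l_c t F_u ≤ 2.4 d t F_u): upper limit = 2.4·20·10·430 / 1000 = 206.4 kN.
  Edge l_c = 45 − 22/2 = 34 → r_n = 175.4 kN; interior l_c = 65 − 22 = 43 → r_n = 206.4 kN.
  R_n,bearing = 1·175.4 + 2·206.4 = 588.2 kN → 0.75 × 588.2 = 441 kN.
Bolt shear governs: 332 kN.

332 kN (bolt shear governs)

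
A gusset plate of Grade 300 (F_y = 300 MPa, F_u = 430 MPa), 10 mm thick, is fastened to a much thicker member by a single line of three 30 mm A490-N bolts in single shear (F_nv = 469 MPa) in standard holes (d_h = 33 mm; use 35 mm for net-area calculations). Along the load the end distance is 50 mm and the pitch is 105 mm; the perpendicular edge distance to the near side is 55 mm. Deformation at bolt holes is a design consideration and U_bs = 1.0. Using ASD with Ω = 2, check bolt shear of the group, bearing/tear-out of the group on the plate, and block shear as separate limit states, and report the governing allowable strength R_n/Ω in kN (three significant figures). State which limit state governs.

Bolt shear: A_b = π·30²/4 = 706.9 mm²; R_n = 469 × 706.9 × 3 × 1 / 1000 = 994.5 kN → 994.5 / 2 = 497 kN.
Bearing: edge l_c = 33.5, r_n = 172.9 kN; interior l_c = 72, r_n = 309.6 kN; R_n = 172.9 + 2·309.6 = 792.1 kN → 396 kN.
Block shear: A_gv = 2600, A_nv = 1725, A_nt = 375 mm²; R_n = min(0.6F_uA_nv, 0.6F_yA_gv) + U_bs·F_u·A_nt = 606.3 kN → 303 kN.
Block shear governs: 303 kN.

303 kN (block shear governs)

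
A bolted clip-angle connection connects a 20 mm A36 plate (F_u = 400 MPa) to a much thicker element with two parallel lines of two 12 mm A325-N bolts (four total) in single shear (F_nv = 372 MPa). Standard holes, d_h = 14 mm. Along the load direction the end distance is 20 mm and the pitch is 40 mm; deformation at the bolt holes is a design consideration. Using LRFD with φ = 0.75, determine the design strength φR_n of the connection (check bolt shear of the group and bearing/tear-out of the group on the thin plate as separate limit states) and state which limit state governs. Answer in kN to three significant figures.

126 kN (bolt shear governs)

Bolt shear: A_b = π·12²/4 = 113.1 mm²; R_n = 372 × 113.1 × 4 × 1 / 1000 = 168.3 kN → 0.75 × 168.3 = 126 kN.
Bearing (1.2 l_c t F_u ≤ 2.4 d t F_u): upper limit = 2.4·12·20·400 / 1000 = 230.4 kN.
  Edge l_c = 20 − 14/2 = 13 → r_n = 124.8 kN; interior l_c = 40 − 14 = 26 → r_n = 230.4 kN.
  R_n,bearing = 2·124.8 + 2·230.4 = 710.4 kN → 0.75 × 710.4 = 533 kN.
Bolt shear governs: 126 kN.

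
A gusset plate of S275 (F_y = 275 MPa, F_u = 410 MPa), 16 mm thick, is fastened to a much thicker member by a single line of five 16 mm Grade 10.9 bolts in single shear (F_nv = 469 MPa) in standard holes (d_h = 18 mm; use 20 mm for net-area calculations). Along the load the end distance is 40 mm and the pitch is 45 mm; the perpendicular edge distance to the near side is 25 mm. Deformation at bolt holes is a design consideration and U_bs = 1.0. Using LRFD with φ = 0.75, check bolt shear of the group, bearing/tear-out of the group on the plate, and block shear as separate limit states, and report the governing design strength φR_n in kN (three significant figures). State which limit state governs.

Bolt shear: A_b = π·16²/4 = 201.1 mm²; R_n = 469 × 201.1 × 5 × 1 / 1000 = 471.5 kN → 0.75 × 471.5 = 354 kN.
Bearing: edge l_c = 31, r_n = 244 kN; interior l_c = 27, r_n = 212.5 kN; R_n = 244 + 4·212.5 = 1094 kN → 821 kN.
Block shear: A_gv = 3520, A_nv = 2080, A_nt = 240 mm²; R_n = min(0.6F_uA_nv, 0.6F_yA_gv) + U_bs·F_u·A_nt = 610.1 kN → 458 kN.
Bolt shear governs: 354 kN.

354 kN (bolt shear governs)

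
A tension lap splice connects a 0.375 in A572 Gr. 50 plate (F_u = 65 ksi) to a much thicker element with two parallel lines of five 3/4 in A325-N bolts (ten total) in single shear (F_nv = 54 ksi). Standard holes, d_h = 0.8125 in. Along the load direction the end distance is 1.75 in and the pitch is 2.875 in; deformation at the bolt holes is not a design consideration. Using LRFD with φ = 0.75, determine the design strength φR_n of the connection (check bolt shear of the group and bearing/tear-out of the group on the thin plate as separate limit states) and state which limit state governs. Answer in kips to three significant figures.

Bolt shear: A_b = π·0.75²/4 = 0.4418 in²; R_n = 54 × 0.4418 × 10 × 1 = 238.6 kips → 0.75 × 238.6 = 179 kips.
Bearing (1.5 l_c t F_u ≤ 3.0 d t F_u): upper limit = 3.0·0.75·0.375·65 = 54.84 kips.
  Edge l_c = 1.75 − 0.8125/2 = 1.344 → r_n = 49.13 kips; interior l_c = 2.875 − 0.8125 = 2.062 → r_n = 54.84 kips.
  R_n,bearing = 2·49.13 + 8·54.84 = 537 kips → 0.75 × 537 = 403 kips.
Bolt shear governs: 179 kips.

179 kips (bolt shear governs)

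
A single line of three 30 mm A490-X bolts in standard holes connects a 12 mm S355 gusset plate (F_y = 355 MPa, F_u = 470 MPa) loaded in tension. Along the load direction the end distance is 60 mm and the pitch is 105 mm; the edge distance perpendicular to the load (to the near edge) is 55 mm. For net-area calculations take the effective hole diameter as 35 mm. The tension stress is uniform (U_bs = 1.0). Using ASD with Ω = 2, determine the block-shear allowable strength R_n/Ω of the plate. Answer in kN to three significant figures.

Shear plane L_v = 60 + 2·105 = 270 mm; A_gv = 270 × 12 = 3240 mm².
A_nv = (270 − 2.5·35) × 12 = 2190 mm².
A_nt = (55 − 0.5·35) × 12 = 450 mm².
0.6 F_u A_nv = 617.6 kN; 0.6 F_y A_gv = 690.1 kN → shear rupture governs the shear term.
R_n = 617.6 + 1.0 × 470 × 450 / 1000 = 829.1 kN.
Allowable strength R_n/Ω = 829.1 / 2 = 415 kN.

415 kN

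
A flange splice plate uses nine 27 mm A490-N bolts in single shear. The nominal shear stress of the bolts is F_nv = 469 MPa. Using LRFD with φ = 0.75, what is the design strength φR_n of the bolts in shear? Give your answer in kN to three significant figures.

1810 kN

A_b = π × 27² / 4 = 572.6 mm².
R_n = F_nv · A_b · n · n_s = 469 × 572.6 × 9 × 1 / 1000 = 2417 kN.
Design strength φR_n = 0.75 × 2417 = 1810 kN.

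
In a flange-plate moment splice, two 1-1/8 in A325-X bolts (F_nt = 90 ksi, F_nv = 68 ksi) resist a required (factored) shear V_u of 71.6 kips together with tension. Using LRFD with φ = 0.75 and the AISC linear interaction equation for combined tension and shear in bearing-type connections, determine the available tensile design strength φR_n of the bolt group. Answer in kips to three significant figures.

79.7 kips

A_b = π·1.125²/4 = 0.994 in²; f_rv = 71.6 / (2 × 0.994) = 36.02 ksi.
F'_nt = 1.3 F_nt − (F_nt / φF_nv) f_rv = 1.3·90 − (90/(0.75·68))·36.02 = 53.44 ksi, capped at F_nt → F'_nt = 53.44 ksi.
R_n = F'_nt · A_b · n = 53.44 × 0.994 × 2 = 106.2 kips.
Design strength φR_n = 0.75 × 106.2 = 79.7 kips.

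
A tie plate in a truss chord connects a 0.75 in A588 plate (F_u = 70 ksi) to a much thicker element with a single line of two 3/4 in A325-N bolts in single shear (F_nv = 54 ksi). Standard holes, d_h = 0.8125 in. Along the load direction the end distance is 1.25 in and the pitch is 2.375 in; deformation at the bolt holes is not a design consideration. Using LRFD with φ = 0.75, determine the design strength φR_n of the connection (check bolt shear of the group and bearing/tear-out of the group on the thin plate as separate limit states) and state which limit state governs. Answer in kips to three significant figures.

35.8 kips (bolt shear governs)

Bolt shear: A_b = π·0.75²/4 = 0.4418 in²; R_n = 54 × 0.4418 × 2 × 1 = 47.71 kips → 0.75 × 47.71 = 35.8 kips.
Bearing (1.5 l_c t F_u ≤ 3.0 d t F_u): upper limit = 3.0·0.75·0.75·70 = 118.1 kips.
  Edge l_c = 1.25 − 0.8125/2 = 0.8438 → r_n = 66.45 kips; interior l_c = 2.375 − 0.8125 = 1.562 → r_n = 118.1 kips.
  R_n,bearing = 1·66.45 + 1·118.1 = 184.6 kips → 0.75 × 184.6 = 138 kips.
Bolt shear governs: 35.8 kips.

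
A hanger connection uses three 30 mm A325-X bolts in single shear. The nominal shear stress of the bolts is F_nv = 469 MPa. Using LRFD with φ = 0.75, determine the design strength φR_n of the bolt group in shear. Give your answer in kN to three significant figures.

A_b = π × 30² / 4 = 706.9 mm².
R_n = F_nv · A_b · n · n_s = 469 × 706.9 × 3 × 1 / 1000 = 994.5 kN.
Design strength φR_n = 0.75 × 994.5 = 746 kN.

746 kN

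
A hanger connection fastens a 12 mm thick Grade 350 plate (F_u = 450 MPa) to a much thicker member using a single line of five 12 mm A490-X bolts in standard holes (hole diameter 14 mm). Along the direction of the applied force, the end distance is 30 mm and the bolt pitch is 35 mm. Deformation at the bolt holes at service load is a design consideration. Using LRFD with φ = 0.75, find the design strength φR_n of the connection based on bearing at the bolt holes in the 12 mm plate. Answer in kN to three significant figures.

520 kN

Per bolt r_n = 1.2 l_c t F_u ≤ 2.4 d t F_u; upper limit = 2.4 × 12 × 12 × 450 / 1000 = 155.5 kN.
Edge bolt: l_c = 30 − 14/2 = 23 mm → 1.2 × 23 × 12 × 450 / 1000 = 149 → r_n = 149 kN.
Interior bolts: l_c = 35 − 14 = 21 mm → 1.2 × 21 × 12 × 450 / 1000 = 136.1 → r_n = 136.1 kN.
R_n = 1 × 149 + 4 × 136.1 = 693.4 kN.
Design strength φR_n = 0.75 × 693.4 = 520 kN.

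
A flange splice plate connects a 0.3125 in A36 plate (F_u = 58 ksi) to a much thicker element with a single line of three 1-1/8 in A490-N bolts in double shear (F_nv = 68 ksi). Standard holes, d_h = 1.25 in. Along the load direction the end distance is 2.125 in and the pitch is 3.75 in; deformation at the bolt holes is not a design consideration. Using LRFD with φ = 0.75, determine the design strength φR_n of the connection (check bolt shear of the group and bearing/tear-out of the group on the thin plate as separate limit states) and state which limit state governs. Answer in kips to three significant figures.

Bolt shear: A_b = π·1.125²/4 = 0.994 in²; R_n = 68 × 0.994 × 3 × 2 = 405.6 kips → 0.75 × 405.6 = 304 kips.
Bearing (1.5 l_c t F_u ≤ 3.0 d t F_u): upper limit = 3.0·1.125·0.3125·58 = 61.17 kips.
  Edge l_c = 2.125 − 1.25/2 = 1.5 → r_n = 40.78 kips; interior l_c = 3.75 − 1.25 = 2.5 → r_n = 61.17 kips.
  R_n,bearing = 1·40.78 + 2·61.17 = 163.1 kips → 0.75 × 163.1 = 122 kips.
Bearing governs: 122 kips.

122 kips (bearing governs)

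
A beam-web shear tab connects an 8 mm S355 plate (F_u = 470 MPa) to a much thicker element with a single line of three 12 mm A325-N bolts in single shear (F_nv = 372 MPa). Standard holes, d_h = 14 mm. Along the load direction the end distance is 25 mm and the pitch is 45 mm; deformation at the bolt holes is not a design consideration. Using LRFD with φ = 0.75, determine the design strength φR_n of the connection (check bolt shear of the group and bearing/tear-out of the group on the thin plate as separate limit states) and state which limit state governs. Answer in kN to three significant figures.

Bolt shear: A_b = π·12²/4 = 113.1 mm²; R_n = 372 × 113.1 × 3 × 1 / 1000 = 126.2 kN → 0.75 × 126.2 = 94.7 kN.
Bearing (1.5 l_c t F_u ≤ 3.0 d t F_u): upper limit = 3.0·12·8·470 / 1000 = 135.4 kN.
  Edge l_c = 25 − 14/2 = 18 → r_n = 101.5 kN; interior l_c = 45 − 14 = 31 → r_n = 135.4 kN.
  R_n,bearing = 1·101.5 + 2·135.4 = 372.2 kN → 0.75 × 372.2 = 279 kN.
Bolt shear governs: 94.7 kN.

94.7 kN (bolt shear governs)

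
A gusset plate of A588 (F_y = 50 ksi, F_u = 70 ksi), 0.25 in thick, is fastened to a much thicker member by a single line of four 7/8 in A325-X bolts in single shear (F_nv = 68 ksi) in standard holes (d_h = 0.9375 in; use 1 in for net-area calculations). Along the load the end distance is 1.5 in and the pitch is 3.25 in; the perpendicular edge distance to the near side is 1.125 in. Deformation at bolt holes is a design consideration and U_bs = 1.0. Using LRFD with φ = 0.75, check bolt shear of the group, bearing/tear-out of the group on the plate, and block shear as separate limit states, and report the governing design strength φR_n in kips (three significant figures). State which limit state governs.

Bolt shear: A_b = π·0.875²/4 = 0.6013 in²; R_n = 68 × 0.6013 × 4 × 1 = 163.6 kips → 0.75 × 163.6 = 123 kips.
Bearing: edge l_c = 1.031, r_n = 21.66 kips; interior l_c = 2.312, r_n = 36.75 kips; R_n = 21.66 + 3·36.75 = 131.9 kips → 98.9 kips.
Block shear: A_gv = 2.812, A_nv = 1.938, A_nt = 0.1562 in²; R_n = min(0.6F_uA_nv, 0.6F_yA_gv) + U_bs·F_u·A_nt = 92.31 kips → 69.2 kips.
Block shear governs: 69.2 kips.

69.2 kips (block shear governs)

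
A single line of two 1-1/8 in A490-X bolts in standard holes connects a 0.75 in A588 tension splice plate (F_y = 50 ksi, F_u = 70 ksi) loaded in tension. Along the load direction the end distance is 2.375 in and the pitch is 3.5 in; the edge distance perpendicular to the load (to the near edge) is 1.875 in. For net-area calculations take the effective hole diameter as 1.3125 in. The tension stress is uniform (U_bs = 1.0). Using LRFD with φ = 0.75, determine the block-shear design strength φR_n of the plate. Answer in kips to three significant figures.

140 kips

Shear plane L_v = 2.375 + 1·3.5 = 5.875 in; A_gv = 5.875 × 0.75 = 4.406 in².
A_nv = (5.875 − 1.5·1.3125) × 0.75 = 2.93 in².
A_nt = (1.875 − 0.5·1.3125) × 0.75 = 0.9141 in².
0.6 F_u A_nv = 123 kips; 0.6 F_y A_gv = 132.2 kips → shear rupture governs the shear term.
R_n = 123 + 1.0 × 70 × 0.9141 = 187 kips.
Design strength φR_n = 0.75 × 187 = 140 kips.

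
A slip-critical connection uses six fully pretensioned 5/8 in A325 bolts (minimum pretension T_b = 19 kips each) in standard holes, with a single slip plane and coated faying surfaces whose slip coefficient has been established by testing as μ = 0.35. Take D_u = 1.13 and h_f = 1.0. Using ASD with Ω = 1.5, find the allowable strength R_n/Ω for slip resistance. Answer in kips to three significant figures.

R_n = μ · D_u · h_f · T_b · n_s · n_b = 0.35 × 1.13 × 1.0 × 19 × 1 × 6 = 45.09 kips.
Allowable strength R_n/Ω = 45.09 / 1.5 = 30.1 kips.

30.1 kips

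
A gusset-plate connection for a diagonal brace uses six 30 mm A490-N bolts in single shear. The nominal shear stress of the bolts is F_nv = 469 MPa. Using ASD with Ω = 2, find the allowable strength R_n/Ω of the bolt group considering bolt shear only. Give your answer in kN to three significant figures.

995 kN

A_b = π × 30² / 4 = 706.9 mm².
R_n = F_nv · A_b · n · n_s = 469 × 706.9 × 6 × 1 / 1000 = 1989 kN.
Allowable strength R_n/Ω = 1989 / 2 = 995 kN.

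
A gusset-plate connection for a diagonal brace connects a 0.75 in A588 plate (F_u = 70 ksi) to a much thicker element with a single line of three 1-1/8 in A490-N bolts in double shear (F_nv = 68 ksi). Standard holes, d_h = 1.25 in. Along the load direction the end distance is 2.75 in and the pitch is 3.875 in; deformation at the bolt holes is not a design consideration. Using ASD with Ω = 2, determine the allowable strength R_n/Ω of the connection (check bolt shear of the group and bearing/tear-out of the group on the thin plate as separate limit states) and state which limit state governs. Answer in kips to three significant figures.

203 kips (bolt shear governs)

Bolt shear: A_b = π·1.125²/4 = 0.994 in²; R_n = 68 × 0.994 × 3 × 2 = 405.6 kips → 405.6 / 2 = 203 kips.
Bearing (1.5 l_c t F_u ≤ 3.0 d t F_u): upper limit = 3.0·1.125·0.75·70 = 177.2 kips.
  Edge l_c = 2.75 − 1.25/2 = 2.125 → r_n = 167.3 kips; interior l_c = 3.875 − 1.25 = 2.625 → r_n = 177.2 kips.
  R_n,bearing = 1·167.3 + 2·177.2 = 521.7 kips → 521.7 / 2 = 261 kips.
Bolt shear governs: 203 kips.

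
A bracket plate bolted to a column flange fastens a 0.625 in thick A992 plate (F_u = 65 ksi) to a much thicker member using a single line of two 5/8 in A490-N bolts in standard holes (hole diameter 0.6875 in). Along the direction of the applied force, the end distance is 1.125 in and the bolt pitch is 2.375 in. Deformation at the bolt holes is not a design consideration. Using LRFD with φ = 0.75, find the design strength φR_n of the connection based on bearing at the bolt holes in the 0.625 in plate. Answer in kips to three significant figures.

92.8 kips

Per bolt r_n = 1.5 l_c t F_u ≤ 3.0 d t F_u; upper limit = 3.0 × 0.625 × 0.625 × 65 = 76.17 kips.
Edge bolt: l_c = 1.125 − 0.6875/2 = 0.7812 in → 1.5 × 0.7812 × 0.625 × 65 = 47.61 → r_n = 47.61 kips.
Interior bolts: l_c = 2.375 − 0.6875 = 1.688 in → 1.5 × 1.688 × 0.625 × 65 = 102.8 → r_n = 76.17 kips.
R_n = 1 × 47.61 + 1 × 76.17 = 123.8 kips.
Design strength φR_n = 0.75 × 123.8 = 92.8 kips.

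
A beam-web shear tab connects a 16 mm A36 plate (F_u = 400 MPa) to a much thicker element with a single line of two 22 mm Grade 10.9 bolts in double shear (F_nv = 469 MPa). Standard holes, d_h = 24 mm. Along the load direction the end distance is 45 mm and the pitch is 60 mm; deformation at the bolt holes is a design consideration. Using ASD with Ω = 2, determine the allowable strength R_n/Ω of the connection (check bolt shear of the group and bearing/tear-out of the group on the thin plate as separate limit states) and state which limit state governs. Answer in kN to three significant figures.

265 kN (bearing governs)

Bolt shear: A_b = π·22²/4 = 380.1 mm²; R_n = 469 × 380.1 × 2 × 2 / 1000 = 713.1 kN → 713.1 / 2 = 357 kN.
Bearing (1.2 l_c t F_u ≤ 2.4 d t F_u): upper limit = 2.4·22·16·400 / 1000 = 337.9 kN.
  Edge l_c = 45 − 24/2 = 33 → r_n = 253.4 kN; interior l_c = 60 − 24 = 36 → r_n = 276.5 kN.
  R_n,bearing = 1·253.4 + 1·276.5 = 529.9 kN → 529.9 / 2 = 265 kN.
Bearing governs: 265 kN.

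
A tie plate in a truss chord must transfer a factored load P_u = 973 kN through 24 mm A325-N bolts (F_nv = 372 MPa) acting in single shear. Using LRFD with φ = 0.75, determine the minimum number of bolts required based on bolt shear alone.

A_b = π·24²/4 = 452.4 mm².
Per-bolt design strength φR_n = 0.75 × 372 × 452.4 × 1 / 1000 = 126.2 kN.
n ≥ 973 / 126.2 = 7.709 → use 8 bolts.

8 bolts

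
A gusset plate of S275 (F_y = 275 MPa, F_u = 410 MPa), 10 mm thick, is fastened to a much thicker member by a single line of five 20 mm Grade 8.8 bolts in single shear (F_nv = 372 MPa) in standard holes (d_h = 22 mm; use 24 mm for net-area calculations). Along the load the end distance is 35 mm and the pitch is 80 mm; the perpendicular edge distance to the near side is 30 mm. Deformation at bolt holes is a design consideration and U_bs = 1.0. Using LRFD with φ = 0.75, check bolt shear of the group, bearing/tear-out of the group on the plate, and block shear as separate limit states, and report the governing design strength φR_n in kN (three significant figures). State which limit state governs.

Bolt shear: A_b = π·20²/4 = 314.2 mm²; R_n = 372 × 314.2 × 5 × 1 / 1000 = 584.3 kN → 0.75 × 584.3 = 438 kN.
Bearing: edge l_c = 24, r_n = 118.1 kN; interior l_c = 58, r_n = 196.8 kN; R_n = 118.1 + 4·196.8 = 905.3 kN → 679 kN.
Block shear: A_gv = 3550, A_nv = 2470, A_nt = 180 mm²; R_n = min(0.6F_uA_nv, 0.6F_yA_gv) + U_bs·F_u·A_nt = 659.6 kN → 495 kN.
Bolt shear governs: 438 kN.

438 kN (bolt shear governs)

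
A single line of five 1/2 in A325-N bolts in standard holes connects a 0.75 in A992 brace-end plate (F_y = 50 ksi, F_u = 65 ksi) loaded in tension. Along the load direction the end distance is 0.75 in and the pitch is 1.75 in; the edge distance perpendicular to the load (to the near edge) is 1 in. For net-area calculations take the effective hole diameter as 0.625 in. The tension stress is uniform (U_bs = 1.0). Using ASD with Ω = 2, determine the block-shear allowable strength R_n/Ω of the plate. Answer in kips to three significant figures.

89 kips

Shear plane L_v = 0.75 + 4·1.75 = 7.75 in; A_gv = 7.75 × 0.75 = 5.812 in².
A_nv = (7.75 − 4.5·0.625) × 0.75 = 3.703 in².
A_nt = (1 − 0.5·0.625) × 0.75 = 0.5156 in².
0.6 F_u A_nv = 144.4 kips; 0.6 F_y A_gv = 174.4 kips → shear rupture governs the shear term.
R_n = 144.4 + 1.0 × 65 × 0.5156 = 177.9 kips.
Allowable strength R_n/Ω = 177.9 / 2 = 89 kips.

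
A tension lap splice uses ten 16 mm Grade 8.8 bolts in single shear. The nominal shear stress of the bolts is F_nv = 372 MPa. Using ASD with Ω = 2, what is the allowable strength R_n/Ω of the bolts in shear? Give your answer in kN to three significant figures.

374 kN

A_b = π × 16² / 4 = 201.1 mm².
R_n = F_nv · A_b · n · n_s = 372 × 201.1 × 10 × 1 / 1000 = 748 kN.
Allowable strength R_n/Ω = 748 / 2 = 374 kN.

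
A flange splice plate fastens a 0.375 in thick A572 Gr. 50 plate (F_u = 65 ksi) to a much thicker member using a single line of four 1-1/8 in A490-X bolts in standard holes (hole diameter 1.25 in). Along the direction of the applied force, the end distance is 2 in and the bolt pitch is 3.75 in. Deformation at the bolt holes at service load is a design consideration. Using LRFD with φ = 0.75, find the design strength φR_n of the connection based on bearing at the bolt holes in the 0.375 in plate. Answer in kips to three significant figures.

Per bolt r_n = 1.2 l_c t F_u ≤ 2.4 d t F_u; upper limit = 2.4 × 1.125 × 0.375 × 65 = 65.81 kips.
Edge bolt: l_c = 2 − 1.25/2 = 1.375 in → 1.2 × 1.375 × 0.375 × 65 = 40.22 → r_n = 40.22 kips.
Interior bolts: l_c = 3.75 − 1.25 = 2.5 in → 1.2 × 2.5 × 0.375 × 65 = 73.12 → r_n = 65.81 kips.
R_n = 1 × 40.22 + 3 × 65.81 = 237.7 kips.
Design strength φR_n = 0.75 × 237.7 = 178 kips.

178 kips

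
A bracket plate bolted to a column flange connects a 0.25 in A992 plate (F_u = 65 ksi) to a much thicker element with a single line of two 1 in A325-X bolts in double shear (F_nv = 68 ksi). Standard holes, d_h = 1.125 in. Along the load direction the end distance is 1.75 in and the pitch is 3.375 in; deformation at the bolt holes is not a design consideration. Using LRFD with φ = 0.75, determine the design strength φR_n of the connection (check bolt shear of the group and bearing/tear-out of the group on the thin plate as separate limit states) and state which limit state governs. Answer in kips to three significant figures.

58.3 kips (bearing governs)

Bolt shear: A_b = π·1²/4 = 0.7854 in²; R_n = 68 × 0.7854 × 2 × 2 = 213.6 kips → 0.75 × 213.6 = 160 kips.
Bearing (1.5 l_c t F_u ≤ 3.0 d t F_u): upper limit = 3.0·1·0.25·65 = 48.75 kips.
  Edge l_c = 1.75 − 1.125/2 = 1.188 → r_n = 28.95 kips; interior l_c = 3.375 − 1.125 = 2.25 → r_n = 48.75 kips.
  R_n,bearing = 1·28.95 + 1·48.75 = 77.7 kips → 0.75 × 77.7 = 58.3 kips.
Bearing governs: 58.3 kips.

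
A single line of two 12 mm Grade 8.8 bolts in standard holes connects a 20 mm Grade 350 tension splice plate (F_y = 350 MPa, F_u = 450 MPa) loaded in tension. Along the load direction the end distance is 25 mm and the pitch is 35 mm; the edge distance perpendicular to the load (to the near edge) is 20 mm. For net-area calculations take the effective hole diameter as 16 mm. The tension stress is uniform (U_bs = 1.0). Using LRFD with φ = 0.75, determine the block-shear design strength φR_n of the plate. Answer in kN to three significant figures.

Shear plane L_v = 25 + 1·35 = 60 mm; A_gv = 60 × 20 = 1200 mm².
A_nv = (60 − 1.5·16) × 20 = 720 mm².
A_nt = (20 − 0.5·16) × 20 = 240 mm².
0.6 F_u A_nv = 194.4 kN; 0.6 F_y A_gv = 252 kN → shear rupture governs the shear term.
R_n = 194.4 + 1.0 × 450 × 240 / 1000 = 302.4 kN.
Design strength φR_n = 0.75 × 302.4 = 227 kN.

227 kN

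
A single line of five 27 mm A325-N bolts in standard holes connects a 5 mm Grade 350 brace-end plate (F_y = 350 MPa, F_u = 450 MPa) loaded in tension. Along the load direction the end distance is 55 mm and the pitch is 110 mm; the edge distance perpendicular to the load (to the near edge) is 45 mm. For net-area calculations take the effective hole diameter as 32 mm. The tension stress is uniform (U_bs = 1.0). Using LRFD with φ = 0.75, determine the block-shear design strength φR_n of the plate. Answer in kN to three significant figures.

404 kN

Shear plane L_v = 55 + 4·110 = 495 mm; A_gv = 495 × 5 = 2475 mm².
A_nv = (495 − 4.5·32) × 5 = 1755 mm².
A_nt = (45 − 0.5·32) × 5 = 145 mm².
0.6 F_u A_nv = 473.9 kN; 0.6 F_y A_gv = 519.8 kN → shear rupture governs the shear term.
R_n = 473.9 + 1.0 × 450 × 145 / 1000 = 539.1 kN.
Design strength φR_n = 0.75 × 539.1 = 404 kN.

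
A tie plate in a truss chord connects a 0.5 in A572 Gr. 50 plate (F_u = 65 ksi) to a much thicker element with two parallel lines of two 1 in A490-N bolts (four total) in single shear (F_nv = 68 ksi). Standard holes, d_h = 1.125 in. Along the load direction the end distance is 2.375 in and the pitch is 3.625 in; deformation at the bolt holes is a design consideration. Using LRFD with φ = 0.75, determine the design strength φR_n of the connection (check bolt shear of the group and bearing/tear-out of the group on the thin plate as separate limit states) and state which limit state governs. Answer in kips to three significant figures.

Bolt shear: A_b = π·1²/4 = 0.7854 in²; R_n = 68 × 0.7854 × 4 × 1 = 213.6 kips → 0.75 × 213.6 = 160 kips.
Bearing (1.2 l_c t F_u ≤ 2.4 d t F_u): upper limit = 2.4·1·0.5·65 = 78 kips.
  Edge l_c = 2.375 − 1.125/2 = 1.812 → r_n = 70.69 kips; interior l_c = 3.625 − 1.125 = 2.5 → r_n = 78 kips.
  R_n,bearing = 2·70.69 + 2·78 = 297.4 kips → 0.75 × 297.4 = 223 kips.
Bolt shear governs: 160 kips.

160 kips (bolt shear governs)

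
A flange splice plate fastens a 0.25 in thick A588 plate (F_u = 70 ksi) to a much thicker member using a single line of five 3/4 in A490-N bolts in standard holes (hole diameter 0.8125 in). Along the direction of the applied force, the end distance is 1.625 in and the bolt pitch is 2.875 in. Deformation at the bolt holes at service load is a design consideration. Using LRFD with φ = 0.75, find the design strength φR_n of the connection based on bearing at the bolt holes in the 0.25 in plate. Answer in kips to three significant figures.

114 kips

Per bolt r_n = 1.2 l_c t F_u ≤ 2.4 d t F_u; upper limit = 2.4 × 0.75 × 0.25 × 70 = 31.5 kips.
Edge bolt: l_c = 1.625 − 0.8125/2 = 1.219 in → 1.2 × 1.219 × 0.25 × 70 = 25.59 → r_n = 25.59 kips.
Interior bolts: l_c = 2.875 − 0.8125 = 2.062 in → 1.2 × 2.062 × 0.25 × 70 = 43.31 → r_n = 31.5 kips.
R_n = 1 × 25.59 + 4 × 31.5 = 151.6 kips.
Design strength φR_n = 0.75 × 151.6 = 114 kips.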